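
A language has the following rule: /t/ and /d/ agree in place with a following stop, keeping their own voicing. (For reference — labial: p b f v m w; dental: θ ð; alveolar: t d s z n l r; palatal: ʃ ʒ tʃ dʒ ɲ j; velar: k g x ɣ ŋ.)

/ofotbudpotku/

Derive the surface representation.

[ofopbubpokku]

/t/ before /b/ (labial) → [p]
/d/ before /p/ (labial) → [b]
/t/ before /k/ (velar) → [k]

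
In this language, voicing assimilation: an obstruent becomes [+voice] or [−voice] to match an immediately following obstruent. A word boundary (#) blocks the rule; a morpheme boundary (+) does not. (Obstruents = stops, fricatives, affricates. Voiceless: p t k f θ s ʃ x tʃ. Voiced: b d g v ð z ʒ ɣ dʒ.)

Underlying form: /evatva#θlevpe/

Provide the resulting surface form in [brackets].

/t/ before /v/ (voiced) → [d]
/v/ before /p/ (voiceless) → [f]

[evadva#θlefpe]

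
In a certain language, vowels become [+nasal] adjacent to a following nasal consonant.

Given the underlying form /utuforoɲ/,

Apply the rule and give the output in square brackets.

/o/ before nasal /ɲ/ → [õ]

[utuforõɲ]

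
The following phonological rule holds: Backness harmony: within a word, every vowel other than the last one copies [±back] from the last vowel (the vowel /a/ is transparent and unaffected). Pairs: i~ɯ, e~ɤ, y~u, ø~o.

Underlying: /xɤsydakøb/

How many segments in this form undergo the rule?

/ɤ/ harmonizes with /ø/ ([-back]) → [e]
1 segment changes.

1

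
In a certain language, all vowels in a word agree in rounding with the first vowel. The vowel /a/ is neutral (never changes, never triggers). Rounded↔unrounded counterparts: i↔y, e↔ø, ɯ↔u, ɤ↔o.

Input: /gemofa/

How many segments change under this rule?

/o/ harmonizes with /e/ ([-round]) → [ɤ]
1 segment changes.

1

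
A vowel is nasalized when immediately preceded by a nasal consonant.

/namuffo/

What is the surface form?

/a/ after nasal /n/ → [ã]
/u/ after nasal /m/ → [ũ]

[nãmũffo]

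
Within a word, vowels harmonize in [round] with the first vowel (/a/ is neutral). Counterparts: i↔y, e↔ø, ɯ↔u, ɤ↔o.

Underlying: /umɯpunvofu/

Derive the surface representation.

/ɯ/ harmonizes with /u/ ([+round]) → [u]

[umupunvofu]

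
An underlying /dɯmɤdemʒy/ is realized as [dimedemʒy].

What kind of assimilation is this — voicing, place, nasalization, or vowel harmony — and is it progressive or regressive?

vowel harmony, regressive

/ɯ/→[i] /ɤ/→[e].
Vowels agree with the last vowel, so the harmony is regressive.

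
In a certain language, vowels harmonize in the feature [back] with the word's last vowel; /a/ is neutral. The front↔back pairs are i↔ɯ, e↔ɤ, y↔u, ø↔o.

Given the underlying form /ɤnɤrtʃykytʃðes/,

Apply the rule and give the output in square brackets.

/ɤ/ harmonizes with /e/ ([-back]) → [e]
/ɤ/ harmonizes with /e/ ([-back]) → [e]

[enertʃykytʃðes]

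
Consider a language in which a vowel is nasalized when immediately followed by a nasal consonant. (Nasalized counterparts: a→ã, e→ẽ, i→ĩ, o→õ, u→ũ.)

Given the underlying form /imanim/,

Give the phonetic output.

[ĩmãnĩm]

/i/ before nasal /m/ → [ĩ]
/a/ before nasal /n/ → [ã]
/i/ before nasal /m/ → [ĩ]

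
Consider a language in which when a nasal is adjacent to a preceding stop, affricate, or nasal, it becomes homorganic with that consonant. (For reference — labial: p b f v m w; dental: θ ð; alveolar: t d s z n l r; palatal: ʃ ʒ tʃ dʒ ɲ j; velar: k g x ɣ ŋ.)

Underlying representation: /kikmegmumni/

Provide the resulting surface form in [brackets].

[kikŋegŋummi]

/m/ after /k/ (velar) → [ŋ]
/m/ after /g/ (velar) → [ŋ]
/n/ after /m/ (labial) → [m]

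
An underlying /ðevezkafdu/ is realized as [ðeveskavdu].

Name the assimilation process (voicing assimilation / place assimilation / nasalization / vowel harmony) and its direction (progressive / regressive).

/z/→[s] /f/→[v].
Each target copies a feature from the following segment, so the direction is regressive.

voicing assimilation, regressive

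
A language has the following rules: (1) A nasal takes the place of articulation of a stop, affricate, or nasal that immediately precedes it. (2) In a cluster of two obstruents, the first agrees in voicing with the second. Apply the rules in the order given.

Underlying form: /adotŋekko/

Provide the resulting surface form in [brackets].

Rule 1: /ŋ/ after /t/ (alveolar) → [n]
After rule 1: adotnekko
Rule 2: no segment meets the rule's conditions; no change.

[adotnekko]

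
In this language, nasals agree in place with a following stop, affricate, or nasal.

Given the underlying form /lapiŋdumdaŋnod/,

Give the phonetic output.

/ŋ/ before /d/ (alveolar) → [n]
/m/ before /d/ (alveolar) → [n]
/ŋ/ before /n/ (alveolar) → [n]

[lapindundannod]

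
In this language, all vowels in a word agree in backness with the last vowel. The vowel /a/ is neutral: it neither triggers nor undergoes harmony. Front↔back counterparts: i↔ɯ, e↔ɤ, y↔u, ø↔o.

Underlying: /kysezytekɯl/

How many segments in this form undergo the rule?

4

/y/ harmonizes with /ɯ/ ([+back]) → [u]
/e/ harmonizes with /ɯ/ ([+back]) → [ɤ]
/y/ harmonizes with /ɯ/ ([+back]) → [u]
/e/ harmonizes with /ɯ/ ([+back]) → [ɤ]
4 segments change.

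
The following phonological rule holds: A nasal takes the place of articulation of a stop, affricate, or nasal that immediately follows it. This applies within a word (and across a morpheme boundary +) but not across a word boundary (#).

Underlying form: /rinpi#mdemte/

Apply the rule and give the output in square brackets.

[rimpi#ndente]

/n/ before /p/ (labial) → [m]
/m/ before /d/ (alveolar) → [n]
/m/ before /t/ (alveolar) → [n]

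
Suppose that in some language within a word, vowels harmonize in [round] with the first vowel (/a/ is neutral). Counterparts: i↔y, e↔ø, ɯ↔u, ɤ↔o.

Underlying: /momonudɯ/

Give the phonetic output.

[momonudu]

/ɯ/ harmonizes with /o/ ([+round]) → [u]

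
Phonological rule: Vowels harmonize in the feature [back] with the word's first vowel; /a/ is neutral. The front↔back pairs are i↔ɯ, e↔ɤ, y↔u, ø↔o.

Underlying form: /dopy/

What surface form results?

/y/ harmonizes with /o/ ([+back]) → [u]

[dopu]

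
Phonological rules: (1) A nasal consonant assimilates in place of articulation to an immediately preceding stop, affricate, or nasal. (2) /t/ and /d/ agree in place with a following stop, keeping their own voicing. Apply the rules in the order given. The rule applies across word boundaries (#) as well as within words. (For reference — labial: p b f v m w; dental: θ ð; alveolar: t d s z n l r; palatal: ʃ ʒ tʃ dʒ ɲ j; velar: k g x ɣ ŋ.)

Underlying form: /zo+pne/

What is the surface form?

Rule 1: /n/ after /p/ (labial) → [m]
After rule 1: zo+pme
Rule 2: no segment meets the rule's conditions; no change.

[zo+pme]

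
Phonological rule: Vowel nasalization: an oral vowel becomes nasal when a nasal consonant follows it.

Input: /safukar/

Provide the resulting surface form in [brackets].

no segment meets the rule's conditions; no change.

[safukar]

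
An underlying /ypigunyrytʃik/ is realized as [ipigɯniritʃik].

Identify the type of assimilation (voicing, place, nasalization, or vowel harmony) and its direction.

vowel harmony, regressive

/y/→[i] /u/→[ɯ] /y/→[i] /y/→[i].
Vowels agree with the last vowel, so the harmony is regressive.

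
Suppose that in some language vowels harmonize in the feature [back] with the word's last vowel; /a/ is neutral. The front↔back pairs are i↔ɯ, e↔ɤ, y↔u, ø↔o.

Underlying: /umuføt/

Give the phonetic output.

/u/ harmonizes with /ø/ ([-back]) → [y]
/u/ harmonizes with /ø/ ([-back]) → [y]

[ymyføt]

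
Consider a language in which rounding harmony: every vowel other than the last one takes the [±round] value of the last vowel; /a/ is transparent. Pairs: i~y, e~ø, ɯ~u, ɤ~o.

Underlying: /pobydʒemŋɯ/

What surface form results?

/o/ harmonizes with /ɯ/ ([-round]) → [ɤ]
/y/ harmonizes with /ɯ/ ([-round]) → [i]

[pɤbidʒemŋɯ]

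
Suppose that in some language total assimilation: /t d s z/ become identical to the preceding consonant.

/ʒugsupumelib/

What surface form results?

/s/ after /g/ → [g] (total assimilation)

[ʒuggupumelib]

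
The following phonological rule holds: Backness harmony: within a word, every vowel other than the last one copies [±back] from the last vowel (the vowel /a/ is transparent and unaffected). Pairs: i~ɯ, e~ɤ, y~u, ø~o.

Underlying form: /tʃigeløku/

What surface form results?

[tʃɯgɤloku]

/i/ harmonizes with /u/ ([+back]) → [ɯ]
/e/ harmonizes with /u/ ([+back]) → [ɤ]
/ø/ harmonizes with /u/ ([+back]) → [o]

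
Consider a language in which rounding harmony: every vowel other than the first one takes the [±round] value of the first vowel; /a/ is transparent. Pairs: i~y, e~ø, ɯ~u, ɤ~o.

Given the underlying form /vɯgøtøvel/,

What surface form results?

[vɯgetevel]

/ø/ harmonizes with /ɯ/ ([-round]) → [e]
/ø/ harmonizes with /ɯ/ ([-round]) → [e]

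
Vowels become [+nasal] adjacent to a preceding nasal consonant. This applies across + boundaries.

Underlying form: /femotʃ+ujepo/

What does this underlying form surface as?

/o/ after nasal /m/ → [õ]

[femõtʃ+ujepo]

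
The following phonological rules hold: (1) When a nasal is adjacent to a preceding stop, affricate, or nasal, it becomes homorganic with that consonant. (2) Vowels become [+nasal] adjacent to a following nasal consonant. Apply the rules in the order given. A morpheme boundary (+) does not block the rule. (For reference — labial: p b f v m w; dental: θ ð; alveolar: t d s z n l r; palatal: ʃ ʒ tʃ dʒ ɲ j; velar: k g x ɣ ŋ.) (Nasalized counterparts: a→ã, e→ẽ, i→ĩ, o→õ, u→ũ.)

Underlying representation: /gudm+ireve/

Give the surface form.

[gudn+ireve]

Rule 1: /m/ after /d/ (alveolar) → [n]
After rule 1: gudn+ireve
Rule 2: no segment meets the rule's conditions; no change.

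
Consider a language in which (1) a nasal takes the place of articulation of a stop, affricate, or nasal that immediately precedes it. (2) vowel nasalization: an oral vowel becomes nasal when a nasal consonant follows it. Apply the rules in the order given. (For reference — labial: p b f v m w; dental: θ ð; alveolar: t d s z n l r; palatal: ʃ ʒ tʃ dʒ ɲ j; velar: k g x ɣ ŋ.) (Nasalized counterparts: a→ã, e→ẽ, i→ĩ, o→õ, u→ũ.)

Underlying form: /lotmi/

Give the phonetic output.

[lotni]

Rule 1: /m/ after /t/ (alveolar) → [n]
After rule 1: lotni
Rule 2: no segment meets the rule's conditions; no change.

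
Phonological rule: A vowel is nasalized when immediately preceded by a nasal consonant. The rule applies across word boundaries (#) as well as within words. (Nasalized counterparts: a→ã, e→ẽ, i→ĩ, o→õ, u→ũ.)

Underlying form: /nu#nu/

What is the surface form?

/u/ after nasal /n/ → [ũ]
/u/ after nasal /n/ → [ũ]

[nũ#nũ]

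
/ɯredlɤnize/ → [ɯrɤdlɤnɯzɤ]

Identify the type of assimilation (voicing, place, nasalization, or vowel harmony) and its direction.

vowel harmony, progressive

/e/→[ɤ] /i/→[ɯ] /e/→[ɤ].
Vowels agree with the first vowel, so the harmony is progressive.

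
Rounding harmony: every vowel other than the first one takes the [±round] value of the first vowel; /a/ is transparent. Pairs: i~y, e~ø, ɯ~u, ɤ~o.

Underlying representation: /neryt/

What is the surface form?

/y/ harmonizes with /e/ ([-round]) → [i]

[nerit]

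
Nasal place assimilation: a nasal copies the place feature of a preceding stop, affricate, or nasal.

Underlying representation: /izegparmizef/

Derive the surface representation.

no segment meets the rule's conditions; no change.

[izegparmizef]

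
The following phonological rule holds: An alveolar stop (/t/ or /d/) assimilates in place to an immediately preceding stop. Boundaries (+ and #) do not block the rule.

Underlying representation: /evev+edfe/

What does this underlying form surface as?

[evev+edfe]

no segment meets the rule's conditions; no change.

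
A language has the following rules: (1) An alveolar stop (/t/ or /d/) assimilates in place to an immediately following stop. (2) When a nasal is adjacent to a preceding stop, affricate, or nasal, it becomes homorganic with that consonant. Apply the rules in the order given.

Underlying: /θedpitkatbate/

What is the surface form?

[θebpikkapbate]

Rule 1: /d/ before /p/ (labial) → [b]
Rule 1: /t/ before /k/ (velar) → [k]
Rule 1: /t/ before /b/ (labial) → [p]
After rule 1: θebpikkapbate
Rule 2: no segment meets the rule's conditions; no change.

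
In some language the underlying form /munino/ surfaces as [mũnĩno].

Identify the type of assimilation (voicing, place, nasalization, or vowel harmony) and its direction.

/u/→[ũ] /i/→[ĩ].
Each target copies a feature from the following segment, so the direction is regressive.

nasalization, regressive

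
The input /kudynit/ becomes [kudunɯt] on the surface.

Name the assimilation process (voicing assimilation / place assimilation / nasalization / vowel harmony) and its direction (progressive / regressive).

vowel harmony, progressive

/y/→[u] /i/→[ɯ].
Vowels agree with the first vowel, so the harmony is progressive.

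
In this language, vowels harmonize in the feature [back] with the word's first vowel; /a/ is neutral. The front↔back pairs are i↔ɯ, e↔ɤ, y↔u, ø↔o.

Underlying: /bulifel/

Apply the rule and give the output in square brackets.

/i/ harmonizes with /u/ ([+back]) → [ɯ]
/e/ harmonizes with /u/ ([+back]) → [ɤ]

[bulɯfɤl]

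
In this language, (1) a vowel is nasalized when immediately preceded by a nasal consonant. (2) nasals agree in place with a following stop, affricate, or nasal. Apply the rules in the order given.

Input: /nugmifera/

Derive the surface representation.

[nũgmĩfera]

Rule 1: /u/ after nasal /n/ → [ũ]
Rule 1: /i/ after nasal /m/ → [ĩ]
After rule 1: nũgmĩfera
Rule 2: no segment meets the rule's conditions; no change.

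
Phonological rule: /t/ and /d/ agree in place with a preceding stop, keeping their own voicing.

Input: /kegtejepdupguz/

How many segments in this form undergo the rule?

2

/t/ after /g/ (velar) → [k]
/d/ after /p/ (labial) → [b]
2 segments change.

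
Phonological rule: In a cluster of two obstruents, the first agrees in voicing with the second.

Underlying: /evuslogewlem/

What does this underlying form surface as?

[evuslogewlem]

no segment meets the rule's conditions; no change.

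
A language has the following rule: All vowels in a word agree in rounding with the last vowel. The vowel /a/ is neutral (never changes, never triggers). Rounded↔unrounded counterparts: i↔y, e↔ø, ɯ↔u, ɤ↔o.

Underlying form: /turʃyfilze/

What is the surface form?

/u/ harmonizes with /e/ ([-round]) → [ɯ]
/y/ harmonizes with /e/ ([-round]) → [i]

[tɯrʃifilze]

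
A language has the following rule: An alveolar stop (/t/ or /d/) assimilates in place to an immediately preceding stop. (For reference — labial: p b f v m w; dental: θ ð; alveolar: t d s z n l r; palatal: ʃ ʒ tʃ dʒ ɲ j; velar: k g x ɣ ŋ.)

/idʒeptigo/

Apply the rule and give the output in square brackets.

/t/ after /p/ (labial) → [p]

[idʒeppigo]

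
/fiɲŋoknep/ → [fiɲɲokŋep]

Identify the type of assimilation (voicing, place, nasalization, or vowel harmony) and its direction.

/ŋ/→[ɲ] /n/→[ŋ].
Each target copies a feature from the preceding segment, so the direction is progressive.

place assimilation, progressive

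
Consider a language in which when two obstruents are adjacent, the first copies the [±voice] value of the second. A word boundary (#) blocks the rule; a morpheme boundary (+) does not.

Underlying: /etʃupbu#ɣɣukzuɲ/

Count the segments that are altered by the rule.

2

/p/ before /b/ (voiced) → [b]
/k/ before /z/ (voiced) → [g]
2 segments change.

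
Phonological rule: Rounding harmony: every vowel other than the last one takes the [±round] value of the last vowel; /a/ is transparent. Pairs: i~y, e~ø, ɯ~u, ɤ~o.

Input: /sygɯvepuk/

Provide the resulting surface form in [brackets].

[syguvøpuk]

/ɯ/ harmonizes with /u/ ([+round]) → [u]
/e/ harmonizes with /u/ ([+round]) → [ø]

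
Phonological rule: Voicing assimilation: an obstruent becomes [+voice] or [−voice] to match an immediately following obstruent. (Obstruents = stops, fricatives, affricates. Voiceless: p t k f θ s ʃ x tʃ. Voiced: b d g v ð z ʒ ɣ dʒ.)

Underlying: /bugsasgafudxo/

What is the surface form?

[buksazgafutxo]

/g/ before /s/ (voiceless) → [k]
/s/ before /g/ (voiced) → [z]
/d/ before /x/ (voiceless) → [t]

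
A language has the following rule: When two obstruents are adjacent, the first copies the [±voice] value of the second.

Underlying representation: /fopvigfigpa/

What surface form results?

/p/ before /v/ (voiced) → [b]
/g/ before /f/ (voiceless) → [k]
/g/ before /p/ (voiceless) → [k]

[fobvikfikpa]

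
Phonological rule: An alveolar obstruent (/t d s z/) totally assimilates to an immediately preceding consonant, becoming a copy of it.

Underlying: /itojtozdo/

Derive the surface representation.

/t/ after /j/ → [j] (total assimilation)
/d/ after /z/ → [z] (total assimilation)

[itojjozzo]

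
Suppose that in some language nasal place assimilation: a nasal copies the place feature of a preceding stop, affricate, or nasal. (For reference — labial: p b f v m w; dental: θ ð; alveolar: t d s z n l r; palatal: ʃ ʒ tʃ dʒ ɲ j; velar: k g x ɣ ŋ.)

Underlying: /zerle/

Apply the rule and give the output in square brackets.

[zerle]

no segment meets the rule's conditions; no change.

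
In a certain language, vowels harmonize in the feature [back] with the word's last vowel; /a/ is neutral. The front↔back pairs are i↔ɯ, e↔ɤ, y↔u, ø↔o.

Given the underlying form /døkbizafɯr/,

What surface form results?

[dokbɯzafɯr]

/ø/ harmonizes with /ɯ/ ([+back]) → [o]
/i/ harmonizes with /ɯ/ ([+back]) → [ɯ]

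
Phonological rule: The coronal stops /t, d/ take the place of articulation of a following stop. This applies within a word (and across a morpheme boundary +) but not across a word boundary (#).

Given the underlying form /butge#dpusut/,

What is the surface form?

[bukge#bpusut]

/t/ before /g/ (velar) → [k]
/d/ before /p/ (labial) → [b]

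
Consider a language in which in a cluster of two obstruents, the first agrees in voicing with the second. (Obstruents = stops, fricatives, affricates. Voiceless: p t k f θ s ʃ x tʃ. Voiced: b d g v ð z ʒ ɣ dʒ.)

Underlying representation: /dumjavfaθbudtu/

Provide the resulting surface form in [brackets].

[dumjaffaðbuttu]

/v/ before /f/ (voiceless) → [f]
/θ/ before /b/ (voiced) → [ð]
/d/ before /t/ (voiceless) → [t]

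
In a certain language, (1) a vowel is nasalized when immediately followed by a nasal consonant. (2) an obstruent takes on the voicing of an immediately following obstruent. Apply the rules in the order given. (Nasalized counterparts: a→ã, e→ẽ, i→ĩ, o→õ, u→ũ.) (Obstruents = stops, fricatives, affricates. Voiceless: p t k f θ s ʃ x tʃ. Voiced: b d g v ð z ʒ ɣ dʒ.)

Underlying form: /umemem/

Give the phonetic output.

[ũmẽmẽm]

Rule 1: /u/ before nasal /m/ → [ũ]
Rule 1: /e/ before nasal /m/ → [ẽ]
Rule 1: /e/ before nasal /m/ → [ẽ]
After rule 1: ũmẽmẽm
Rule 2: no segment meets the rule's conditions; no change.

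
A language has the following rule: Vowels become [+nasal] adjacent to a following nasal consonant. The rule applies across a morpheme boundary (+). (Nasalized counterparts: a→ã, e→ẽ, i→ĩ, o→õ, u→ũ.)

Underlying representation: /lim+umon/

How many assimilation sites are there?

/i/ before nasal /m/ → [ĩ]
/u/ before nasal /m/ → [ũ]
/o/ before nasal /n/ → [õ]
3 segments change.

3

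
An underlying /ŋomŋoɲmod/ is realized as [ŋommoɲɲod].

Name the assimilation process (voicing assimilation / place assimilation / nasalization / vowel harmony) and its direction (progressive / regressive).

place assimilation, progressive

/ŋ/→[m] /m/→[ɲ].
Each target copies a feature from the preceding segment, so the direction is progressive.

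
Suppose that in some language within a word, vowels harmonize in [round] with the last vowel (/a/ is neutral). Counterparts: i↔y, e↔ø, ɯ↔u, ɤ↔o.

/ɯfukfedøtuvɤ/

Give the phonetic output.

[ɯfɯkfedetɯvɤ]

/u/ harmonizes with /ɤ/ ([-round]) → [ɯ]
/ø/ harmonizes with /ɤ/ ([-round]) → [e]
/u/ harmonizes with /ɤ/ ([-round]) → [ɯ]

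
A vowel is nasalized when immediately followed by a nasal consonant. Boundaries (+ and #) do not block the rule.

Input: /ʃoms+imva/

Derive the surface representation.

/o/ before nasal /m/ → [õ]
/i/ before nasal /m/ → [ĩ]

[ʃõms+ĩmva]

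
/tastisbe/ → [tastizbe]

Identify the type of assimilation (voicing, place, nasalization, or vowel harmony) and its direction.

voicing assimilation, regressive

/s/→[z].
Each target copies a feature from the following segment, so the direction is regressive.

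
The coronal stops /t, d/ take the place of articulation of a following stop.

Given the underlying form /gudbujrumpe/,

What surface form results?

/d/ before /b/ (labial) → [b]

[gubbujrumpe]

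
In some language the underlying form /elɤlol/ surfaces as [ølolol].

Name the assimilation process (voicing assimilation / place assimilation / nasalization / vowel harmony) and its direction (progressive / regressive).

/e/→[ø] /ɤ/→[o].
Vowels agree with the last vowel, so the harmony is regressive.

vowel harmony, regressive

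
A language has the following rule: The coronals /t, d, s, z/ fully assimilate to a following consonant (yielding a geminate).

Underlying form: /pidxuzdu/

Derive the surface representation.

[pixxuddu]

/d/ before /x/ → [x] (total assimilation)
/z/ before /d/ → [d] (total assimilation)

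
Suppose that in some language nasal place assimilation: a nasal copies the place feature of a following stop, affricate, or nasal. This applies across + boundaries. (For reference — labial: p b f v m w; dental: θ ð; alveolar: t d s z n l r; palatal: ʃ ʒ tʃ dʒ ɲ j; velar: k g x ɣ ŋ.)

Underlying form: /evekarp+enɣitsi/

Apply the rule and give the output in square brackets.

no segment meets the rule's conditions; no change.

[evekarp+enɣitsi]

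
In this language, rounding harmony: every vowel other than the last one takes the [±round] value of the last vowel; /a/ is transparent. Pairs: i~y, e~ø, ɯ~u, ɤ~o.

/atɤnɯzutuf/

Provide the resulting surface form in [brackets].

/ɤ/ harmonizes with /u/ ([+round]) → [o]
/ɯ/ harmonizes with /u/ ([+round]) → [u]

[atonuzutuf]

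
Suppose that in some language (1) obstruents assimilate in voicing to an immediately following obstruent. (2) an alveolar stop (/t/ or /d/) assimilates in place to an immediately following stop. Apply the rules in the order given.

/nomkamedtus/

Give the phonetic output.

Rule 1: /d/ before /t/ (voiceless) → [t]
After rule 1: nomkamettus
Rule 2: no segment meets the rule's conditions; no change.

[nomkamettus]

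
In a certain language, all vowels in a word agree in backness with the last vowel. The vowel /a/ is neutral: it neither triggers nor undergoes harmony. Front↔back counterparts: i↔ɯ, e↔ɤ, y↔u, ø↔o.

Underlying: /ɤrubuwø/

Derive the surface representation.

/ɤ/ harmonizes with /ø/ ([-back]) → [e]
/u/ harmonizes with /ø/ ([-back]) → [y]
/u/ harmonizes with /ø/ ([-back]) → [y]

[erybywø]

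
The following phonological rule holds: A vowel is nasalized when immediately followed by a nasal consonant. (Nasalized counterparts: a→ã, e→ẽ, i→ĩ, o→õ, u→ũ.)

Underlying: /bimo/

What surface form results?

[bĩmo]

/i/ before nasal /m/ → [ĩ]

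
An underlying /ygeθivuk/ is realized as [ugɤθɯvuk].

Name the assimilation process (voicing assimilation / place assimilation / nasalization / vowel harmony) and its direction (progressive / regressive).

vowel harmony, regressive

/y/→[u] /e/→[ɤ] /i/→[ɯ].
Vowels agree with the last vowel, so the harmony is regressive.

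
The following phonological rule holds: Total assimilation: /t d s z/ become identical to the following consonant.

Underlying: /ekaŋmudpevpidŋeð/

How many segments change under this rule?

2

/d/ before /p/ → [p] (total assimilation)
/d/ before /ŋ/ → [ŋ] (total assimilation)
2 segments change.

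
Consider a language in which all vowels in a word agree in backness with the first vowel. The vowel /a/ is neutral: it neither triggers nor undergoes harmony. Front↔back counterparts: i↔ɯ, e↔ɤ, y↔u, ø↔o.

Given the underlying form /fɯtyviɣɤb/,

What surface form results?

/y/ harmonizes with /ɯ/ ([+back]) → [u]
/i/ harmonizes with /ɯ/ ([+back]) → [ɯ]

[fɯtuvɯɣɤb]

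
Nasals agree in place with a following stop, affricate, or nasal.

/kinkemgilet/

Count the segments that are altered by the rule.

2

/n/ before /k/ (velar) → [ŋ]
/m/ before /g/ (velar) → [ŋ]
2 segments change.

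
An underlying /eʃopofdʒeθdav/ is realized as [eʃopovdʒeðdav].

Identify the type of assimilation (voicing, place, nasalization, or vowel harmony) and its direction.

voicing assimilation, regressive

/f/→[v] /θ/→[ð].
Each target copies a feature from the following segment, so the direction is regressive.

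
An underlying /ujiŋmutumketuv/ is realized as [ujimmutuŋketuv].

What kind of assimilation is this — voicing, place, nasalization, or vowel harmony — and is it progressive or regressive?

/ŋ/→[m] /m/→[ŋ].
Each target copies a feature from the following segment, so the direction is regressive.

place assimilation, regressive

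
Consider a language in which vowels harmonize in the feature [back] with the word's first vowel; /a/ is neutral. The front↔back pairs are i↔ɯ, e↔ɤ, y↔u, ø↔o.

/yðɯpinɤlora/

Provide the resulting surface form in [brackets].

[yðipineløra]

/ɯ/ harmonizes with /y/ ([-back]) → [i]
/ɤ/ harmonizes with /y/ ([-back]) → [e]
/o/ harmonizes with /y/ ([-back]) → [ø]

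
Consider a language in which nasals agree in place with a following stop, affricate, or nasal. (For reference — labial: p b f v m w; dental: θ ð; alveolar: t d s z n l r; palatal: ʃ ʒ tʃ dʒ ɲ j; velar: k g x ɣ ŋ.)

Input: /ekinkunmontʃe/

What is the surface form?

[ekiŋkummoɲtʃe]

/n/ before /k/ (velar) → [ŋ]
/n/ before /m/ (labial) → [m]
/n/ before /tʃ/ (palatal) → [ɲ]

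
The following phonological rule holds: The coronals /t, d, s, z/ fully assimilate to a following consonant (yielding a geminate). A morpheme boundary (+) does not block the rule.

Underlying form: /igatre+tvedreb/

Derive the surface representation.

[igarre+vverreb]

/t/ before /r/ → [r] (total assimilation)
/t/ before /v/ → [v] (total assimilation)
/d/ before /r/ → [r] (total assimilation)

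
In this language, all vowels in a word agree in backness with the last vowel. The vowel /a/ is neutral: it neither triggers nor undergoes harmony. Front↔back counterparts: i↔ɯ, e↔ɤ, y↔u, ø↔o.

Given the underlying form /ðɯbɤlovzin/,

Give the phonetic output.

/ɯ/ harmonizes with /i/ ([-back]) → [i]
/ɤ/ harmonizes with /i/ ([-back]) → [e]
/o/ harmonizes with /i/ ([-back]) → [ø]

[ðibeløvzin]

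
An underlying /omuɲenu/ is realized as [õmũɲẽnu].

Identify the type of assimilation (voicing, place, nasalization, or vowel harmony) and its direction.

nasalization, regressive

/o/→[õ] /u/→[ũ] /e/→[ẽ].
Each target copies a feature from the following segment, so the direction is regressive.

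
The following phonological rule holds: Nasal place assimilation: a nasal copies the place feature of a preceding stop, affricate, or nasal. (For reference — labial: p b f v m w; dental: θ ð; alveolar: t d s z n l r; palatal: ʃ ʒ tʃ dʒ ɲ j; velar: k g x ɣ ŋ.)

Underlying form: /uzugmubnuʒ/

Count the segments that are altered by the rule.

/m/ after /g/ (velar) → [ŋ]
/n/ after /b/ (labial) → [m]
2 segments change.

2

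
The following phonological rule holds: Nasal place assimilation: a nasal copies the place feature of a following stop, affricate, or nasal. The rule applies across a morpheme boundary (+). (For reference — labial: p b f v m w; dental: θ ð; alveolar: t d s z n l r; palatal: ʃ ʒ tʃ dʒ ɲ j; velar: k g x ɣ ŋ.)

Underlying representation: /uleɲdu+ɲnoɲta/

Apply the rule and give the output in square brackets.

/ɲ/ before /d/ (alveolar) → [n]
/ɲ/ before /n/ (alveolar) → [n]
/ɲ/ before /t/ (alveolar) → [n]

[ulendu+nnonta]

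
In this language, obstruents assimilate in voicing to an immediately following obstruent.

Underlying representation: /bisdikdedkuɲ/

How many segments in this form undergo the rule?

3

/s/ before /d/ (voiced) → [z]
/k/ before /d/ (voiced) → [g]
/d/ before /k/ (voiceless) → [t]
3 segments change.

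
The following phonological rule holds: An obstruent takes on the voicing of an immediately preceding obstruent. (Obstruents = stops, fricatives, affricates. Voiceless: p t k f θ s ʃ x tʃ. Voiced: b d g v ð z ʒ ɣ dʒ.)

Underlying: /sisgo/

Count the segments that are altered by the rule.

/g/ after /s/ (voiceless) → [k]
1 segment changes.

1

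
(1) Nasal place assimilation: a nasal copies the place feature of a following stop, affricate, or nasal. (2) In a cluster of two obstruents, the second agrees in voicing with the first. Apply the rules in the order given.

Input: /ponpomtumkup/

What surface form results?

Rule 1: /n/ before /p/ (labial) → [m]
Rule 1: /m/ before /t/ (alveolar) → [n]
Rule 1: /m/ before /k/ (velar) → [ŋ]
After rule 1: pompontuŋkup
Rule 2: no segment meets the rule's conditions; no change.

[pompontuŋkup]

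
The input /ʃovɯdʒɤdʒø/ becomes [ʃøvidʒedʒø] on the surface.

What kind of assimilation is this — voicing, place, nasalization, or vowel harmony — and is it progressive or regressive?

vowel harmony, regressive

/o/→[ø] /ɯ/→[i] /ɤ/→[e].
Vowels agree with the last vowel, so the harmony is regressive.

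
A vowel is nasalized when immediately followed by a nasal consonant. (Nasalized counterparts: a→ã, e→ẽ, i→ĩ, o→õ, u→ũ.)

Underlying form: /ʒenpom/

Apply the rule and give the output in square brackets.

[ʒẽnpõm]

/e/ before nasal /n/ → [ẽ]
/o/ before nasal /m/ → [õ]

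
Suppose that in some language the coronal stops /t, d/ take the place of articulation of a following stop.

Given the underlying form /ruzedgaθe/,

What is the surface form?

[ruzeggaθe]

/d/ before /g/ (velar) → [g]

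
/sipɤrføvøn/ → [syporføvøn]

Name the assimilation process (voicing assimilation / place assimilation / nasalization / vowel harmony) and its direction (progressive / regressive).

/i/→[y] /ɤ/→[o].
Vowels agree with the last vowel, so the harmony is regressive.

vowel harmony, regressive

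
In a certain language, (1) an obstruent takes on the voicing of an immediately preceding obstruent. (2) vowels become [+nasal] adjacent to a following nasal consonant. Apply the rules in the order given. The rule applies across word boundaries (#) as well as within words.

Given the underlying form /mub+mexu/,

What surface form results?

[mub+mexu]

Rule 1: no segment meets the rule's conditions; no change.
After rule 1: mub+mexu
Rule 2: no segment meets the rule's conditions; no change.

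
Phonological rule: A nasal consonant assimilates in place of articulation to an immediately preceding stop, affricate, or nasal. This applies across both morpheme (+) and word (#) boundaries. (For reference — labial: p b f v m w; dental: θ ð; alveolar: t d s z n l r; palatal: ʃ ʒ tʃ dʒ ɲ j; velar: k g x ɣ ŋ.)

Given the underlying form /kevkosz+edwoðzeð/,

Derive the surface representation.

[kevkosz+edwoðzeð]

no segment meets the rule's conditions; no change.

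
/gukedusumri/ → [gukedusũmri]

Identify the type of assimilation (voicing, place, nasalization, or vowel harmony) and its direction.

nasalization, regressive

/u/→[ũ].
Each target copies a feature from the following segment, so the direction is regressive.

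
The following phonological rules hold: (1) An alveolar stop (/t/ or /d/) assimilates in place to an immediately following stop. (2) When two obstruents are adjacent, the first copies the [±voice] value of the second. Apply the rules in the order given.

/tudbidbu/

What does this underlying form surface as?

[tubbibbu]

Rule 1: /d/ before /b/ (labial) → [b]
Rule 1: /d/ before /b/ (labial) → [b]
After rule 1: tubbibbu
Rule 2: no segment meets the rule's conditions; no change.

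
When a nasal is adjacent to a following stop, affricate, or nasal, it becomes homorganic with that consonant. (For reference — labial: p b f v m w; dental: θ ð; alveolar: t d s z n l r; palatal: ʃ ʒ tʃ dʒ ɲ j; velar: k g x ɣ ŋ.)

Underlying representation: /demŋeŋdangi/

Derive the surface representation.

[deŋŋendaŋgi]

/m/ before /ŋ/ (velar) → [ŋ]
/ŋ/ before /d/ (alveolar) → [n]
/n/ before /g/ (velar) → [ŋ]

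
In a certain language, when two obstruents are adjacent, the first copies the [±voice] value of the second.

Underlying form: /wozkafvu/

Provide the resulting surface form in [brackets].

/z/ before /k/ (voiceless) → [s]
/f/ before /v/ (voiced) → [v]

[woskavvu]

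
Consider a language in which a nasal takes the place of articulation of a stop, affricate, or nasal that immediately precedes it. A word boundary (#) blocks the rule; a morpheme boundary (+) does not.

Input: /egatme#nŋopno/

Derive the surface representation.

[egatne#nnopmo]

/m/ after /t/ (alveolar) → [n]
/ŋ/ after /n/ (alveolar) → [n]
/n/ after /p/ (labial) → [m]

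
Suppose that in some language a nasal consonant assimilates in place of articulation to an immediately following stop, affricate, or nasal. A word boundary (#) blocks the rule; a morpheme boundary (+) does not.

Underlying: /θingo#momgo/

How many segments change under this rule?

2

/n/ before /g/ (velar) → [ŋ]
/m/ before /g/ (velar) → [ŋ]
2 segments change.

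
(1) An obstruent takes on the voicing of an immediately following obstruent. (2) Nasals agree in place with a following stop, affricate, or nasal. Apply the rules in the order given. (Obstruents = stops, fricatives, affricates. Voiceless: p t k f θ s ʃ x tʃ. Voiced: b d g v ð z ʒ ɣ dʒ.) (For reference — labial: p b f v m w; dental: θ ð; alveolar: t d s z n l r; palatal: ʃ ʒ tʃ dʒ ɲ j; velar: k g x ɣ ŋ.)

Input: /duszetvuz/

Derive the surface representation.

[duzzedvuz]

Rule 1: /s/ before /z/ (voiced) → [z]
Rule 1: /t/ before /v/ (voiced) → [d]
After rule 1: duzzedvuz
Rule 2: no segment meets the rule's conditions; no change.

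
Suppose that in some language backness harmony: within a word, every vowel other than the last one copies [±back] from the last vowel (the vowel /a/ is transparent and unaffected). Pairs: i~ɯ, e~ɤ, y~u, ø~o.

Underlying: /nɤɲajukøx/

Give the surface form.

[neɲajykøx]

/ɤ/ harmonizes with /ø/ ([-back]) → [e]
/u/ harmonizes with /ø/ ([-back]) → [y]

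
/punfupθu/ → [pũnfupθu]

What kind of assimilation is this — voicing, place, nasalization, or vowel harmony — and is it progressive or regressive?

nasalization, regressive

/u/→[ũ].
Each target copies a feature from the following segment, so the direction is regressive.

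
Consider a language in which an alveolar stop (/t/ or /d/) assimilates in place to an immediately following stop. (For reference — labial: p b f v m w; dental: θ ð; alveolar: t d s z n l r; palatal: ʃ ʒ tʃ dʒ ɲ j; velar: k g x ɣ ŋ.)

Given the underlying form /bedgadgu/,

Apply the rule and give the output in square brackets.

[beggaggu]

/d/ before /g/ (velar) → [g]
/d/ before /g/ (velar) → [g]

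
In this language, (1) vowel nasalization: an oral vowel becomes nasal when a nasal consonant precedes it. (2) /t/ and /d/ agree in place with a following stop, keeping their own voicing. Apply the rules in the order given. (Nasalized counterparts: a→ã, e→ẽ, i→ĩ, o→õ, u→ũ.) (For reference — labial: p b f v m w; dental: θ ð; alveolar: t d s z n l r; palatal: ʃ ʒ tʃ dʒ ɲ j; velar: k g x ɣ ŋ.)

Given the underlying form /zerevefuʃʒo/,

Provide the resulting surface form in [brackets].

[zerevefuʃʒo]

Rule 1: no segment meets the rule's conditions; no change.
After rule 1: zerevefuʃʒo
Rule 2: no segment meets the rule's conditions; no change.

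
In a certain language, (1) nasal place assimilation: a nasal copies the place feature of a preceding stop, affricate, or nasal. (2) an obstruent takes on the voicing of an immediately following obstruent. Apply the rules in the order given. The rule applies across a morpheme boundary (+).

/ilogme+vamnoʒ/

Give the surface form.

[ilogŋe+vammoʒ]

Rule 1: /m/ after /g/ (velar) → [ŋ]
Rule 1: /n/ after /m/ (labial) → [m]
After rule 1: ilogŋe+vammoʒ
Rule 2: no segment meets the rule's conditions; no change.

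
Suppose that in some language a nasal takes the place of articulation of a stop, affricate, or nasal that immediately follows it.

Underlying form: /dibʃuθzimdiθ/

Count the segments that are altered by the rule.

/m/ before /d/ (alveolar) → [n]
1 segment changes.

1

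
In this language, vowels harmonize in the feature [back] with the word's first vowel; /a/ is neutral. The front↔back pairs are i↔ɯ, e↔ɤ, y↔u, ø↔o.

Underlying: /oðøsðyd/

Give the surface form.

[oðosðud]

/ø/ harmonizes with /o/ ([+back]) → [o]
/y/ harmonizes with /o/ ([+back]) → [u]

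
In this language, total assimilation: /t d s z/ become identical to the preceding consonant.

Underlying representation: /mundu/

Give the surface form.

/d/ after /n/ → [n] (total assimilation)

[munnu]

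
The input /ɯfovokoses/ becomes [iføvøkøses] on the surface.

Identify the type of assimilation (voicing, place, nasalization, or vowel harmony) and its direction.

vowel harmony, regressive

/ɯ/→[i] /o/→[ø] /o/→[ø] /o/→[ø].
Vowels agree with the last vowel, so the harmony is regressive.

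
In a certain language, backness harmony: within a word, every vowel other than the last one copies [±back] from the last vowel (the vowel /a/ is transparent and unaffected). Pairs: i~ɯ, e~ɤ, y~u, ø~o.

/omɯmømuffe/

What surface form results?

/o/ harmonizes with /e/ ([-back]) → [ø]
/ɯ/ harmonizes with /e/ ([-back]) → [i]
/u/ harmonizes with /e/ ([-back]) → [y]

[ømimømyffe]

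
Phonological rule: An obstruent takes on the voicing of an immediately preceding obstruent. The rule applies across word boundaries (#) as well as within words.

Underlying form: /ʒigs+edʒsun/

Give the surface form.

[ʒigz+edʒzun]

/s/ after /g/ (voiced) → [z]
/s/ after /dʒ/ (voiced) → [z]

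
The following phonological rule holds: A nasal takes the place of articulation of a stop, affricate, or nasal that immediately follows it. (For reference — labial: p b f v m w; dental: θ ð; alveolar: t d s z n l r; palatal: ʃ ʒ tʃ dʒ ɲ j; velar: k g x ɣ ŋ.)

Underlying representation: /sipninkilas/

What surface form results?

[sipniŋkilas]

/n/ before /k/ (velar) → [ŋ]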